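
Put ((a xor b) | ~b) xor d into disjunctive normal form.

((a xor b) | ~b) xor d
≡ (((a xor b) | ~b) & ~d) | (~((a xor b) | ~b) & d)   (expand xor)
≡ (((a & ~b) | (~a & b) | ~b) & ~d) | (~((a xor b) | ~b) & d)   (expand xor)
≡ (((a & ~b) | (~a & b) | ~b) & ~d) | (~((a & ~b) | (~a & b) | ~b) & d)   (expand xor)
≡ (((a & ~b) | (~a & b) | ~b) & ~d) | (~(a & ~b) & ~(~a & b) & ~~b & d)   (De Morgan)
≡ (((a & ~b) | (~a & b) | ~b) & ~d) | ((~a | ~~b) & ~(~a & b) & ~~b & d)   (De Morgan)
≡ (((a & ~b) | (~a & b) | ~b) & ~d) | ((~a | b) & ~(~a & b) & ~~b & d)   (double negation)
≡ (((a & ~b) | (~a & b) | ~b) & ~d) | ((~a | b) & (~~a | ~b) & ~~b & d)   (De Morgan)
≡ (((a & ~b) | (~a & b) | ~b) & ~d) | ((~a | b) & (a | ~b) & ~~b & d)   (double negation)
≡ (((a & ~b) | (~a & b) | ~b) & ~d) | ((~a | b) & (a | ~b) & b & d)   (double negation)
≡ (a & ~b & ~d) | (~a & b & ~d) | (~b & ~d) | (~a & a & b & d) | (~a & ~b & b & d) | (b & a & b & d) | (b & ~b & b & d)   (distribute & over |)
≡ (~a & b & ~d) | (~b & ~d) | (b & a & d)   (simplify)

(~a & b & ~d) | (~b & ~d) | (b & a & d)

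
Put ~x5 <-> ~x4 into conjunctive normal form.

(x5 | ~x4) & (x4 | ~x5)

~x5 <-> ~x4
≡ (~x5 -> ~x4) & (~x4 -> ~x5)   [eliminate <->]
≡ (~~x5 | ~x4) & (~x4 -> ~x5)   [eliminate ->]
≡ (~~x5 | ~x4) & (~~x4 | ~x5)   [eliminate ->]
≡ (x5 | ~x4) & (~~x4 | ~x5)   [double negation]
≡ (x5 | ~x4) & (x4 | ~x5)   [double negation]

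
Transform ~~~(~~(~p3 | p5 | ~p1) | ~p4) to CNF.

p3 & ~p5 & p1 & p4

~~~(~~(~p3 | p5 | ~p1) | ~p4)
≡ ~(~~(~p3 | p5 | ~p1) | ~p4)   — double negation
≡ ~~~(~p3 | p5 | ~p1) & ~~p4   — De Morgan
≡ ~(~p3 | p5 | ~p1) & ~~p4   — double negation
≡ ~~p3 & ~p5 & ~~p1 & ~~p4   — De Morgan
≡ p3 & ~p5 & ~~p1 & ~~p4   — double negation
≡ p3 & ~p5 & p1 & ~~p4   — double negation
≡ p3 & ~p5 & p1 & p4   — double negation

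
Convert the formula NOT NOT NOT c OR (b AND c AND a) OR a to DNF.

NOT NOT NOT c OR (b AND c AND a) OR a
≡ NOT c OR (b AND c AND a) OR a   [double negation]
≡ NOT c OR a   [simplify]

NOT c OR a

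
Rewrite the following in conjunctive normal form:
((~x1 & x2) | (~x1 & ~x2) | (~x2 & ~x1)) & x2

((~x1 & x2) | (~x1 & ~x2) | (~x2 & ~x1)) & x2
≡ (~x1 | ~x1 | ~x2) & (~x1 | ~x1 | ~x1) & (~x1 | ~x2 | ~x2) & (~x1 | ~x2 | ~x1) & (x2 | ~x1 | ~x2) & (x2 | ~x1 | ~x1) & (x2 | ~x2 | ~x2) & (x2 | ~x2 | ~x1) & x2   — distribute | over &
≡ ~x1 & x2   — simplify

~x1 & x2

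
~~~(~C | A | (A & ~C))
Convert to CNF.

C & ~A

~~~(~C | A | (A & ~C))
≡ ~(~C | A | (A & ~C))
≡ ~~C & ~A & ~(A & ~C)
≡ C & ~A & ~(A & ~C)
≡ C & ~A & (~A | ~~C)
≡ C & ~A & (~A | C)
≡ C & ~A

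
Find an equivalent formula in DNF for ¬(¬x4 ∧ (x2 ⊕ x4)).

x4 ∨ (¬x2 ∧ ¬x4)

¬(¬x4 ∧ (x2 ⊕ x4))
= ¬(¬x4 ∧ ((x2 ∧ ¬x4) ∨ (¬x2 ∧ x4)))
= ¬¬x4 ∨ ¬((x2 ∧ ¬x4) ∨ (¬x2 ∧ x4))
= x4 ∨ ¬((x2 ∧ ¬x4) ∨ (¬x2 ∧ x4))
= x4 ∨ (¬(x2 ∧ ¬x4) ∧ ¬(¬x2 ∧ x4))
= x4 ∨ ((¬x2 ∨ ¬¬x4) ∧ ¬(¬x2 ∧ x4))
= x4 ∨ ((¬x2 ∨ x4) ∧ ¬(¬x2 ∧ x4))
= x4 ∨ ((¬x2 ∨ x4) ∧ (¬¬x2 ∨ ¬x4))
= x4 ∨ ((¬x2 ∨ x4) ∧ (x2 ∨ ¬x4))
= x4 ∨ (¬x2 ∧ x2) ∨ (¬x2 ∧ ¬x4) ∨ (x4 ∧ x2) ∨ (x4 ∧ ¬x4)
= x4 ∨ (¬x2 ∧ ¬x4)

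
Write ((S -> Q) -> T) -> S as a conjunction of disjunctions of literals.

~T | S

((S -> Q) -> T) -> S
⇔ ~((S -> Q) -> T) | S   — eliminate ->
⇔ ~(~(S -> Q) | T) | S   — eliminate ->
⇔ ~(~(~S | Q) | T) | S   — eliminate ->
⇔ (~~(~S | Q) & ~T) | S   — De Morgan
⇔ ((~S | Q) & ~T) | S   — double negation
⇔ (~S | Q | S) & (~T | S)   — distribute | over &
⇔ ~T | S   — simplify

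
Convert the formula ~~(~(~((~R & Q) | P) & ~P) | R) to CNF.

~~(~(~((~R & Q) | P) & ~P) | R)
≡ ~(~((~R & Q) | P) & ~P) | R   [double negation]
≡ ~~((~R & Q) | P) | ~~P | R   [De Morgan]
≡ (~R & Q) | P | ~~P | R   [double negation]
≡ (~R & Q) | P | P | R   [double negation]
≡ (~R | P | P | R) & (Q | P | P | R)   [distribute | over &]
≡ Q | P | R   [simplify]

Q | P | R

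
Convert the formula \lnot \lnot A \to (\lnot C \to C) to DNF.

\lnot \lnot A \to (\lnot C \to C)
⇔ \lnot \lnot \lnot A \lor (\lnot C \to C)
⇔ \lnot \lnot \lnot A \lor \lnot \lnot C \lor C
⇔ \lnot A \lor \lnot \lnot C \lor C
⇔ \lnot A \lor C \lor C
⇔ \lnot A \lor C

\lnot A \lor C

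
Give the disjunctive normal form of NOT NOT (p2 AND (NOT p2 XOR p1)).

NOT NOT (p2 AND (NOT p2 XOR p1))
≡ NOT NOT (p2 AND ((NOT p2 AND NOT p1) OR (NOT NOT p2 AND p1)))   (expand XOR)
≡ p2 AND ((NOT p2 AND NOT p1) OR (NOT NOT p2 AND p1))   (double negation)
≡ p2 AND ((NOT p2 AND NOT p1) OR (p2 AND p1))   (double negation)
≡ (p2 AND NOT p2 AND NOT p1) OR (p2 AND p2 AND p1)   (distribute AND over OR)
≡ p2 AND p1   (simplify)

p2 AND p1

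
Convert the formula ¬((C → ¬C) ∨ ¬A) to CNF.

C ∧ A

¬((C → ¬C) ∨ ¬A)
= ¬(¬C ∨ ¬C ∨ ¬A)   [eliminate →]
= ¬¬C ∧ ¬¬C ∧ ¬¬A   [De Morgan]
= C ∧ ¬¬C ∧ ¬¬A   [double negation]
= C ∧ C ∧ ¬¬A   [double negation]
= C ∧ C ∧ A   [double negation]
= C ∧ A   [simplify]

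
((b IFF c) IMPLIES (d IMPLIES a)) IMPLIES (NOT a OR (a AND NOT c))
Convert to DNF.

((b IFF c) IMPLIES (d IMPLIES a)) IMPLIES (NOT a OR (a AND NOT c))
⇔ NOT ((b IFF c) IMPLIES (d IMPLIES a)) OR NOT a OR (a AND NOT c)
⇔ NOT (NOT (b IFF c) OR (d IMPLIES a)) OR NOT a OR (a AND NOT c)
⇔ NOT (NOT ((b IMPLIES c) AND (c IMPLIES b)) OR (d IMPLIES a)) OR NOT a OR (a AND NOT c)
⇔ NOT (NOT ((NOT b OR c) AND (c IMPLIES b)) OR (d IMPLIES a)) OR NOT a OR (a AND NOT c)
⇔ NOT (NOT ((NOT b OR c) AND (NOT c OR b)) OR (d IMPLIES a)) OR NOT a OR (a AND NOT c)
⇔ NOT (NOT ((NOT b OR c) AND (NOT c OR b)) OR NOT d OR a) OR NOT a OR (a AND NOT c)
⇔ (NOT NOT ((NOT b OR c) AND (NOT c OR b)) AND NOT NOT d AND NOT a) OR NOT a OR (a AND NOT c)
⇔ ((NOT b OR c) AND (NOT c OR b) AND NOT NOT d AND NOT a) OR NOT a OR (a AND NOT c)
⇔ ((NOT b OR c) AND (NOT c OR b) AND d AND NOT a) OR NOT a OR (a AND NOT c)
⇔ (NOT b AND NOT c AND d AND NOT a) OR (NOT b AND b AND d AND NOT a) OR (c AND NOT c AND d AND NOT a) OR (c AND b AND d AND NOT a) OR NOT a OR (a AND NOT c)
⇔ NOT a OR (a AND NOT c)

NOT a OR (a AND NOT c)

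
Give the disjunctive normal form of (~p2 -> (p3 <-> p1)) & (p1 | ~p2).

(~p2 -> (p3 <-> p1)) & (p1 | ~p2)
≡ (~~p2 | (p3 <-> p1)) & (p1 | ~p2)   [eliminate ->]
≡ (~~p2 | ((p3 -> p1) & (p1 -> p3))) & (p1 | ~p2)   [eliminate <->]
≡ (~~p2 | ((~p3 | p1) & (p1 -> p3))) & (p1 | ~p2)   [eliminate ->]
≡ (~~p2 | ((~p3 | p1) & (~p1 | p3))) & (p1 | ~p2)   [eliminate ->]
≡ (p2 | ((~p3 | p1) & (~p1 | p3))) & (p1 | ~p2)   [double negation]
≡ (p2 & p1) | (p2 & ~p2) | (~p3 & ~p1 & p1) | (~p3 & ~p1 & ~p2) | (~p3 & p3 & p1) | (~p3 & p3 & ~p2) | (p1 & ~p1 & p1) | (p1 & ~p1 & ~p2) | (p1 & p3 & p1) | (p1 & p3 & ~p2)   [distribute & over |]
≡ (p2 & p1) | (~p3 & ~p1 & ~p2) | (p1 & p3)   [simplify]

(p2 & p1) | (~p3 & ~p1 & ~p2) | (p1 & p3)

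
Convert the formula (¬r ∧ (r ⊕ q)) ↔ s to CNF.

(r ∨ ¬q ∨ s) ∧ (¬s ∨ ¬r) ∧ (¬s ∨ r ∨ q)

(¬r ∧ (r ⊕ q)) ↔ s
= ((¬r ∧ (r ⊕ q)) → s) ∧ (s → (¬r ∧ (r ⊕ q)))   — eliminate ↔
= (¬(¬r ∧ (r ⊕ q)) ∨ s) ∧ (s → (¬r ∧ (r ⊕ q)))   — eliminate →
= (¬(¬r ∧ (r ∨ q) ∧ ¬(r ∧ q)) ∨ s) ∧ (s → (¬r ∧ (r ⊕ q)))   — expand ⊕
= (¬(¬r ∧ (r ∨ q) ∧ ¬(r ∧ q)) ∨ s) ∧ (¬s ∨ (¬r ∧ (r ⊕ q)))   — eliminate →
= (¬(¬r ∧ (r ∨ q) ∧ ¬(r ∧ q)) ∨ s) ∧ (¬s ∨ (¬r ∧ (r ∨ q) ∧ ¬(r ∧ q)))   — expand ⊕
= (¬¬r ∨ ¬(r ∨ q) ∨ ¬¬(r ∧ q) ∨ s) ∧ (¬s ∨ (¬r ∧ (r ∨ q) ∧ ¬(r ∧ q)))   — De Morgan
= (r ∨ ¬(r ∨ q) ∨ ¬¬(r ∧ q) ∨ s) ∧ (¬s ∨ (¬r ∧ (r ∨ q) ∧ ¬(r ∧ q)))   — double negation
= (r ∨ (¬r ∧ ¬q) ∨ ¬¬(r ∧ q) ∨ s) ∧ (¬s ∨ (¬r ∧ (r ∨ q) ∧ ¬(r ∧ q)))   — De Morgan
= (r ∨ (¬r ∧ ¬q) ∨ (r ∧ q) ∨ s) ∧ (¬s ∨ (¬r ∧ (r ∨ q) ∧ ¬(r ∧ q)))   — double negation
= (r ∨ (¬r ∧ ¬q) ∨ (r ∧ q) ∨ s) ∧ (¬s ∨ (¬r ∧ (r ∨ q) ∧ (¬r ∨ ¬q)))   — De Morgan
= (r ∨ ¬r ∨ r ∨ s) ∧ (r ∨ ¬r ∨ q ∨ s) ∧ (r ∨ ¬q ∨ r ∨ s) ∧ (r ∨ ¬q ∨ q ∨ s) ∧ (¬s ∨ ¬r) ∧ (¬s ∨ r ∨ q) ∧ (¬s ∨ ¬r ∨ ¬q)   — distribute ∨ over ∧
= (r ∨ ¬q ∨ s) ∧ (¬s ∨ ¬r) ∧ (¬s ∨ r ∨ q)   — simplify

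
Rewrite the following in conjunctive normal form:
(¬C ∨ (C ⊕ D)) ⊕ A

(¬C ∨ (C ⊕ D)) ⊕ A
= (¬C ∨ (C ⊕ D) ∨ A) ∧ ¬((¬C ∨ (C ⊕ D)) ∧ A)   [expand ⊕]
= (¬C ∨ ((C ∨ D) ∧ ¬(C ∧ D)) ∨ A) ∧ ¬((¬C ∨ (C ⊕ D)) ∧ A)   [expand ⊕]
= (¬C ∨ ((C ∨ D) ∧ ¬(C ∧ D)) ∨ A) ∧ ¬((¬C ∨ ((C ∨ D) ∧ ¬(C ∧ D))) ∧ A)   [expand ⊕]
= (¬C ∨ ((C ∨ D) ∧ (¬C ∨ ¬D)) ∨ A) ∧ ¬((¬C ∨ ((C ∨ D) ∧ ¬(C ∧ D))) ∧ A)   [De Morgan]
= (¬C ∨ ((C ∨ D) ∧ (¬C ∨ ¬D)) ∨ A) ∧ (¬(¬C ∨ ((C ∨ D) ∧ ¬(C ∧ D))) ∨ ¬A)   [De Morgan]
= (¬C ∨ ((C ∨ D) ∧ (¬C ∨ ¬D)) ∨ A) ∧ ((¬¬C ∧ ¬((C ∨ D) ∧ ¬(C ∧ D))) ∨ ¬A)   [De Morgan]
= (¬C ∨ ((C ∨ D) ∧ (¬C ∨ ¬D)) ∨ A) ∧ ((C ∧ ¬((C ∨ D) ∧ ¬(C ∧ D))) ∨ ¬A)   [double negation]
= (¬C ∨ ((C ∨ D) ∧ (¬C ∨ ¬D)) ∨ A) ∧ ((C ∧ (¬(C ∨ D) ∨ ¬¬(C ∧ D))) ∨ ¬A)   [De Morgan]
= (¬C ∨ ((C ∨ D) ∧ (¬C ∨ ¬D)) ∨ A) ∧ ((C ∧ ((¬C ∧ ¬D) ∨ ¬¬(C ∧ D))) ∨ ¬A)   [De Morgan]
= (¬C ∨ ((C ∨ D) ∧ (¬C ∨ ¬D)) ∨ A) ∧ ((C ∧ ((¬C ∧ ¬D) ∨ (C ∧ D))) ∨ ¬A)   [double negation]
= (¬C ∨ C ∨ D ∨ A) ∧ (¬C ∨ ¬C ∨ ¬D ∨ A) ∧ (C ∨ ¬A) ∧ (¬C ∨ C ∨ ¬A) ∧ (¬C ∨ D ∨ ¬A) ∧ (¬D ∨ C ∨ ¬A) ∧ (¬D ∨ D ∨ ¬A)   [distribute ∨ over ∧]
= (¬C ∨ ¬D ∨ A) ∧ (C ∨ ¬A) ∧ (¬C ∨ D ∨ ¬A)   [simplify]

(¬C ∨ ¬D ∨ A) ∧ (C ∨ ¬A) ∧ (¬C ∨ D ∨ ¬A)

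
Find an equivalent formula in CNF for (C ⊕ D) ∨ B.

(C ∨ D ∨ B) ∧ (¬C ∨ ¬D ∨ B)

(C ⊕ D) ∨ B
⇔ ((C ∨ D) ∧ ¬(C ∧ D)) ∨ B   [expand ⊕]
⇔ ((C ∨ D) ∧ (¬C ∨ ¬D)) ∨ B   [De Morgan]
⇔ (C ∨ D ∨ B) ∧ (¬C ∨ ¬D ∨ B)   [distribute ∨ over ∧]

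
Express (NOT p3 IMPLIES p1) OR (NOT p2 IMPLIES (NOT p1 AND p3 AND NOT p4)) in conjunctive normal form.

p3 OR p1 OR p2

(NOT p3 IMPLIES p1) OR (NOT p2 IMPLIES (NOT p1 AND p3 AND NOT p4))
= NOT NOT p3 OR p1 OR (NOT p2 IMPLIES (NOT p1 AND p3 AND NOT p4))   — eliminate IMPLIES
= NOT NOT p3 OR p1 OR NOT NOT p2 OR (NOT p1 AND p3 AND NOT p4)   — eliminate IMPLIES
= p3 OR p1 OR NOT NOT p2 OR (NOT p1 AND p3 AND NOT p4)   — double negation
= p3 OR p1 OR p2 OR (NOT p1 AND p3 AND NOT p4)   — double negation
= (p3 OR p1 OR p2 OR NOT p1) AND (p3 OR p1 OR p2 OR p3) AND (p3 OR p1 OR p2 OR NOT p4)   — distribute OR over AND
= p3 OR p1 OR p2   — simplify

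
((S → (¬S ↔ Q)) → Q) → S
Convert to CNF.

¬Q ∨ S

((S → (¬S ↔ Q)) → Q) → S
≡ ¬((S → (¬S ↔ Q)) → Q) ∨ S   — eliminate →
≡ ¬(¬(S → (¬S ↔ Q)) ∨ Q) ∨ S   — eliminate →
≡ ¬(¬(¬S ∨ (¬S ↔ Q)) ∨ Q) ∨ S   — eliminate →
≡ ¬(¬(¬S ∨ (¬S → Q) ∧ (Q → ¬S)) ∨ Q) ∨ S   — eliminate ↔
≡ ¬(¬(¬S ∨ (¬¬S ∨ Q) ∧ (Q → ¬S)) ∨ Q) ∨ S   — eliminate →
≡ ¬(¬(¬S ∨ (¬¬S ∨ Q) ∧ (¬Q ∨ ¬S)) ∨ Q) ∨ S   — eliminate →
≡ ¬¬(¬S ∨ (¬¬S ∨ Q) ∧ (¬Q ∨ ¬S)) ∧ ¬Q ∨ S   — De Morgan
≡ (¬S ∨ (¬¬S ∨ Q) ∧ (¬Q ∨ ¬S)) ∧ ¬Q ∨ S   — double negation
≡ (¬S ∨ (S ∨ Q) ∧ (¬Q ∨ ¬S)) ∧ ¬Q ∨ S   — double negation
≡ (¬S ∨ S ∨ Q ∨ S) ∧ (¬S ∨ ¬Q ∨ ¬S ∨ S) ∧ (¬Q ∨ S)   — distribute ∨ over ∧
≡ ¬Q ∨ S   — simplify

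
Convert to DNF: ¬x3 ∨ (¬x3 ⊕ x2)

¬x3 ∨ (¬x3 ⊕ x2)
≡ ¬x3 ∨ (¬x3 ∧ ¬x2) ∨ (¬¬x3 ∧ x2)   [expand ⊕]
≡ ¬x3 ∨ (¬x3 ∧ ¬x2) ∨ (x3 ∧ x2)   [double negation]
≡ ¬x3 ∨ (x3 ∧ x2)   [simplify]

¬x3 ∨ (x3 ∧ x2)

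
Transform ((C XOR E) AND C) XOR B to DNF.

(C AND NOT E AND NOT B) OR (E AND C AND B) OR (NOT C AND B)

((C XOR E) AND C) XOR B
= ((C XOR E) AND C AND NOT B) OR (NOT ((C XOR E) AND C) AND B)
= (((C AND NOT E) OR (NOT C AND E)) AND C AND NOT B) OR (NOT ((C XOR E) AND C) AND B)
= (((C AND NOT E) OR (NOT C AND E)) AND C AND NOT B) OR (NOT (((C AND NOT E) OR (NOT C AND E)) AND C) AND B)
= (((C AND NOT E) OR (NOT C AND E)) AND C AND NOT B) OR ((NOT ((C AND NOT E) OR (NOT C AND E)) OR NOT C) AND B)
= (((C AND NOT E) OR (NOT C AND E)) AND C AND NOT B) OR (((NOT (C AND NOT E) AND NOT (NOT C AND E)) OR NOT C) AND B)
= (((C AND NOT E) OR (NOT C AND E)) AND C AND NOT B) OR ((((NOT C OR NOT NOT E) AND NOT (NOT C AND E)) OR NOT C) AND B)
= (((C AND NOT E) OR (NOT C AND E)) AND C AND NOT B) OR ((((NOT C OR E) AND NOT (NOT C AND E)) OR NOT C) AND B)
= (((C AND NOT E) OR (NOT C AND E)) AND C AND NOT B) OR ((((NOT C OR E) AND (NOT NOT C OR NOT E)) OR NOT C) AND B)
= (((C AND NOT E) OR (NOT C AND E)) AND C AND NOT B) OR ((((NOT C OR E) AND (C OR NOT E)) OR NOT C) AND B)
= (C AND NOT E AND C AND NOT B) OR (NOT C AND E AND C AND NOT B) OR (NOT C AND C AND B) OR (NOT C AND NOT E AND B) OR (E AND C AND B) OR (E AND NOT E AND B) OR (NOT C AND B)
= (C AND NOT E AND NOT B) OR (E AND C AND B) OR (NOT C AND B)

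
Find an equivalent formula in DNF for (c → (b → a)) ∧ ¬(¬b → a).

¬b ∧ ¬a

(c → (b → a)) ∧ ¬(¬b → a)
⇔ (¬c ∨ (b → a)) ∧ ¬(¬b → a)   — eliminate →
⇔ (¬c ∨ ¬b ∨ a) ∧ ¬(¬b → a)   — eliminate →
⇔ (¬c ∨ ¬b ∨ a) ∧ ¬(¬¬b ∨ a)   — eliminate →
⇔ (¬c ∨ ¬b ∨ a) ∧ ¬¬¬b ∧ ¬a   — De Morgan
⇔ (¬c ∨ ¬b ∨ a) ∧ ¬b ∧ ¬a   — double negation
⇔ ¬c ∧ ¬b ∧ ¬a ∨ ¬b ∧ ¬b ∧ ¬a ∨ a ∧ ¬b ∧ ¬a   — distribute ∧ over ∨
⇔ ¬b ∧ ¬a   — simplify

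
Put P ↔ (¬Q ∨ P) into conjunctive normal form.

Q ∨ P

P ↔ (¬Q ∨ P)
= (P → (¬Q ∨ P)) ∧ ((¬Q ∨ P) → P)   (eliminate ↔)
= (¬P ∨ ¬Q ∨ P) ∧ ((¬Q ∨ P) → P)   (eliminate →)
= (¬P ∨ ¬Q ∨ P) ∧ (¬(¬Q ∨ P) ∨ P)   (eliminate →)
= (¬P ∨ ¬Q ∨ P) ∧ ((¬¬Q ∧ ¬P) ∨ P)   (De Morgan)
= (¬P ∨ ¬Q ∨ P) ∧ ((Q ∧ ¬P) ∨ P)   (double negation)
= (¬P ∨ ¬Q ∨ P) ∧ (Q ∨ P) ∧ (¬P ∨ P)   (distribute ∨ over ∧)
= Q ∨ P   (simplify)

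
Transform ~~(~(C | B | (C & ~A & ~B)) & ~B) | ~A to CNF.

(~C | ~A) & (~B | ~A)

~~(~(C | B | (C & ~A & ~B)) & ~B) | ~A
≡ (~(C | B | (C & ~A & ~B)) & ~B) | ~A   [double negation]
≡ (~C & ~B & ~(C & ~A & ~B) & ~B) | ~A   [De Morgan]
≡ (~C & ~B & (~C | ~~A | ~~B) & ~B) | ~A   [De Morgan]
≡ (~C & ~B & (~C | A | ~~B) & ~B) | ~A   [double negation]
≡ (~C & ~B & (~C | A | B) & ~B) | ~A   [double negation]
≡ (~C | ~A) & (~B | ~A) & (~C | A | B | ~A) & (~B | ~A)   [distribute | over &]
≡ (~C | ~A) & (~B | ~A)   [simplify]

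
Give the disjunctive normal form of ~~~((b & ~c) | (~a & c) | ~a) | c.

~~~((b & ~c) | (~a & c) | ~a) | c
⇔ ~((b & ~c) | (~a & c) | ~a) | c   [double negation]
⇔ (~(b & ~c) & ~(~a & c) & ~~a) | c   [De Morgan]
⇔ ((~b | ~~c) & ~(~a & c) & ~~a) | c   [De Morgan]
⇔ ((~b | c) & ~(~a & c) & ~~a) | c   [double negation]
⇔ ((~b | c) & (~~a | ~c) & ~~a) | c   [De Morgan]
⇔ ((~b | c) & (a | ~c) & ~~a) | c   [double negation]
⇔ ((~b | c) & (a | ~c) & a) | c   [double negation]
⇔ (~b & a & a) | (~b & ~c & a) | (c & a & a) | (c & ~c & a) | c   [distribute & over |]
⇔ (~b & a) | c   [simplify]

(~b & a) | c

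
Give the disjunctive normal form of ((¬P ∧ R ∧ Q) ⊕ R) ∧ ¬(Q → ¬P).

((¬P ∧ R ∧ Q) ⊕ R) ∧ ¬(Q → ¬P)
⇔ ((¬P ∧ R ∧ Q ∧ ¬R) ∨ (¬(¬P ∧ R ∧ Q) ∧ R)) ∧ ¬(Q → ¬P)   [expand ⊕]
⇔ ((¬P ∧ R ∧ Q ∧ ¬R) ∨ (¬(¬P ∧ R ∧ Q) ∧ R)) ∧ ¬(¬Q ∨ ¬P)   [eliminate →]
⇔ ((¬P ∧ R ∧ Q ∧ ¬R) ∨ ((¬¬P ∨ ¬R ∨ ¬Q) ∧ R)) ∧ ¬(¬Q ∨ ¬P)   [De Morgan]
⇔ ((¬P ∧ R ∧ Q ∧ ¬R) ∨ ((P ∨ ¬R ∨ ¬Q) ∧ R)) ∧ ¬(¬Q ∨ ¬P)   [double negation]
⇔ ((¬P ∧ R ∧ Q ∧ ¬R) ∨ ((P ∨ ¬R ∨ ¬Q) ∧ R)) ∧ ¬¬Q ∧ ¬¬P   [De Morgan]
⇔ ((¬P ∧ R ∧ Q ∧ ¬R) ∨ ((P ∨ ¬R ∨ ¬Q) ∧ R)) ∧ Q ∧ ¬¬P   [double negation]
⇔ ((¬P ∧ R ∧ Q ∧ ¬R) ∨ ((P ∨ ¬R ∨ ¬Q) ∧ R)) ∧ Q ∧ P   [double negation]
⇔ (¬P ∧ R ∧ Q ∧ ¬R ∧ Q ∧ P) ∨ (P ∧ R ∧ Q ∧ P) ∨ (¬R ∧ R ∧ Q ∧ P) ∨ (¬Q ∧ R ∧ Q ∧ P)   [distribute ∧ over ∨]
⇔ P ∧ R ∧ Q   [simplify]

P ∧ R ∧ Q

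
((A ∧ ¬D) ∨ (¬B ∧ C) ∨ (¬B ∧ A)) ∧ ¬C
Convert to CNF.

((A ∧ ¬D) ∨ (¬B ∧ C) ∨ (¬B ∧ A)) ∧ ¬C
≡ (A ∨ ¬B ∨ ¬B) ∧ (A ∨ ¬B ∨ A) ∧ (A ∨ C ∨ ¬B) ∧ (A ∨ C ∨ A) ∧ (¬D ∨ ¬B ∨ ¬B) ∧ (¬D ∨ ¬B ∨ A) ∧ (¬D ∨ C ∨ ¬B) ∧ (¬D ∨ C ∨ A) ∧ ¬C   (distribute ∨ over ∧)
≡ (A ∨ ¬B) ∧ (A ∨ C) ∧ (¬D ∨ ¬B) ∧ ¬C   (simplify)

(A ∨ ¬B) ∧ (A ∨ C) ∧ (¬D ∨ ¬B) ∧ ¬C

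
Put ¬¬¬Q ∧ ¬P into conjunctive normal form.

¬Q ∧ ¬P

¬¬¬Q ∧ ¬P
≡ ¬Q ∧ ¬P   (double negation)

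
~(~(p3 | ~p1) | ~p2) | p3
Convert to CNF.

~(~(p3 | ~p1) | ~p2) | p3
= (~~(p3 | ~p1) & ~~p2) | p3   (De Morgan)
= ((p3 | ~p1) & ~~p2) | p3   (double negation)
= ((p3 | ~p1) & p2) | p3   (double negation)
= (p3 | ~p1 | p3) & (p2 | p3)   (distribute | over &)
= (p3 | ~p1) & (p2 | p3)   (simplify)

(p3 | ~p1) & (p2 | p3)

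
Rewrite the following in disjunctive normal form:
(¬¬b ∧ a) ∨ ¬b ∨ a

¬b ∨ a

(¬¬b ∧ a) ∨ ¬b ∨ a
≡ (b ∧ a) ∨ ¬b ∨ a   (double negation)
≡ ¬b ∨ a   (simplify)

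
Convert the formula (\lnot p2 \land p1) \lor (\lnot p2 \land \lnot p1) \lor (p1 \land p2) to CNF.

(\lnot p2 \land p1) \lor (\lnot p2 \land \lnot p1) \lor (p1 \land p2)
⇔ (\lnot p2 \lor \lnot p2 \lor p1) \land (\lnot p2 \lor \lnot p2 \lor p2) \land (\lnot p2 \lor \lnot p1 \lor p1) \land (\lnot p2 \lor \lnot p1 \lor p2) \land (p1 \lor \lnot p2 \lor p1) \land (p1 \lor \lnot p2 \lor p2) \land (p1 \lor \lnot p1 \lor p1) \land (p1 \lor \lnot p1 \lor p2)
⇔ \lnot p2 \lor p1

\lnot p2 \lor p1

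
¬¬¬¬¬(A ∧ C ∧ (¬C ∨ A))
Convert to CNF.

¬A ∨ ¬C

¬¬¬¬¬(A ∧ C ∧ (¬C ∨ A))
⇔ ¬¬¬(A ∧ C ∧ (¬C ∨ A))   [double negation]
⇔ ¬(A ∧ C ∧ (¬C ∨ A))   [double negation]
⇔ ¬A ∨ ¬C ∨ ¬(¬C ∨ A)   [De Morgan]
⇔ ¬A ∨ ¬C ∨ (¬¬C ∧ ¬A)   [De Morgan]
⇔ ¬A ∨ ¬C ∨ (C ∧ ¬A)   [double negation]
⇔ (¬A ∨ ¬C ∨ C) ∧ (¬A ∨ ¬C ∨ ¬A)   [distribute ∨ over ∧]
⇔ ¬A ∨ ¬C   [simplify]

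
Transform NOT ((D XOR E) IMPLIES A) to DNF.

(D AND NOT E AND NOT A) OR (NOT D AND E AND NOT A)

NOT ((D XOR E) IMPLIES A)
≡ NOT (NOT (D XOR E) OR A)
≡ NOT (NOT ((D AND NOT E) OR (NOT D AND E)) OR A)
≡ NOT NOT ((D AND NOT E) OR (NOT D AND E)) AND NOT A
≡ ((D AND NOT E) OR (NOT D AND E)) AND NOT A
≡ (D AND NOT E AND NOT A) OR (NOT D AND E AND NOT A)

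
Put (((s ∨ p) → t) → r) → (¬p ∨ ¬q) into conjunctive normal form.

(¬p ∨ t ∨ ¬q) ∧ (¬r ∨ ¬p ∨ ¬q)

(((s ∨ p) → t) → r) → (¬p ∨ ¬q)
⇔ ¬(((s ∨ p) → t) → r) ∨ ¬p ∨ ¬q   [eliminate →]
⇔ ¬(¬((s ∨ p) → t) ∨ r) ∨ ¬p ∨ ¬q   [eliminate →]
⇔ ¬(¬(¬(s ∨ p) ∨ t) ∨ r) ∨ ¬p ∨ ¬q   [eliminate →]
⇔ (¬¬(¬(s ∨ p) ∨ t) ∧ ¬r) ∨ ¬p ∨ ¬q   [De Morgan]
⇔ ((¬(s ∨ p) ∨ t) ∧ ¬r) ∨ ¬p ∨ ¬q   [double negation]
⇔ (((¬s ∧ ¬p) ∨ t) ∧ ¬r) ∨ ¬p ∨ ¬q   [De Morgan]
⇔ (¬s ∨ t ∨ ¬p ∨ ¬q) ∧ (¬p ∨ t ∨ ¬p ∨ ¬q) ∧ (¬r ∨ ¬p ∨ ¬q)   [distribute ∨ over ∧]
⇔ (¬p ∨ t ∨ ¬q) ∧ (¬r ∨ ¬p ∨ ¬q)   [simplify]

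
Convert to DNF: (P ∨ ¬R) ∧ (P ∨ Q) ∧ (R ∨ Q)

(P ∨ ¬R) ∧ (P ∨ Q) ∧ (R ∨ Q)
≡ (P ∧ P ∧ R) ∨ (P ∧ P ∧ Q) ∨ (P ∧ Q ∧ R) ∨ (P ∧ Q ∧ Q) ∨ (¬R ∧ P ∧ R) ∨ (¬R ∧ P ∧ Q) ∨ (¬R ∧ Q ∧ R) ∨ (¬R ∧ Q ∧ Q)   [distribute ∧ over ∨]
≡ (P ∧ R) ∨ (P ∧ Q) ∨ (¬R ∧ Q)   [simplify]

(P ∧ R) ∨ (P ∧ Q) ∨ (¬R ∧ Q)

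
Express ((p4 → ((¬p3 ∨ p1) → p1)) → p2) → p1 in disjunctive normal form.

(¬p4 ∧ ¬p2) ∨ (p3 ∧ ¬p1 ∧ ¬p2) ∨ p1

((p4 → ((¬p3 ∨ p1) → p1)) → p2) → p1
= ¬((p4 → ((¬p3 ∨ p1) → p1)) → p2) ∨ p1
= ¬(¬(p4 → ((¬p3 ∨ p1) → p1)) ∨ p2) ∨ p1
= ¬(¬(¬p4 ∨ ((¬p3 ∨ p1) → p1)) ∨ p2) ∨ p1
= ¬(¬(¬p4 ∨ ¬(¬p3 ∨ p1) ∨ p1) ∨ p2) ∨ p1
= (¬¬(¬p4 ∨ ¬(¬p3 ∨ p1) ∨ p1) ∧ ¬p2) ∨ p1
= ((¬p4 ∨ ¬(¬p3 ∨ p1) ∨ p1) ∧ ¬p2) ∨ p1
= ((¬p4 ∨ (¬¬p3 ∧ ¬p1) ∨ p1) ∧ ¬p2) ∨ p1
= ((¬p4 ∨ (p3 ∧ ¬p1) ∨ p1) ∧ ¬p2) ∨ p1
= (¬p4 ∧ ¬p2) ∨ (p3 ∧ ¬p1 ∧ ¬p2) ∨ (p1 ∧ ¬p2) ∨ p1
= (¬p4 ∧ ¬p2) ∨ (p3 ∧ ¬p1 ∧ ¬p2) ∨ p1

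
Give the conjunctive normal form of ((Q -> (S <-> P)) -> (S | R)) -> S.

((Q -> (S <-> P)) -> (S | R)) -> S
= ~((Q -> (S <-> P)) -> (S | R)) | S   — eliminate ->
= ~(~(Q -> (S <-> P)) | S | R) | S   — eliminate ->
= ~(~(~Q | (S <-> P)) | S | R) | S   — eliminate ->
= ~(~(~Q | ((S -> P) & (P -> S))) | S | R) | S   — eliminate <->
= ~(~(~Q | ((~S | P) & (P -> S))) | S | R) | S   — eliminate ->
= ~(~(~Q | ((~S | P) & (~P | S))) | S | R) | S   — eliminate ->
= (~~(~Q | ((~S | P) & (~P | S))) & ~S & ~R) | S   — De Morgan
= ((~Q | ((~S | P) & (~P | S))) & ~S & ~R) | S   — double negation
= (~Q | ~S | P | S) & (~Q | ~P | S | S) & (~S | S) & (~R | S)   — distribute | over &
= (~Q | ~P | S) & (~R | S)   — simplify

(~Q | ~P | S) & (~R | S)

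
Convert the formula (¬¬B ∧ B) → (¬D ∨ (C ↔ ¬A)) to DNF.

¬B ∨ ¬D ∨ (¬C ∧ A) ∨ (¬A ∧ C)

(¬¬B ∧ B) → (¬D ∨ (C ↔ ¬A))
≡ ¬(¬¬B ∧ B) ∨ ¬D ∨ (C ↔ ¬A)   (eliminate →)
≡ ¬(¬¬B ∧ B) ∨ ¬D ∨ ((C → ¬A) ∧ (¬A → C))   (eliminate ↔)
≡ ¬(¬¬B ∧ B) ∨ ¬D ∨ ((¬C ∨ ¬A) ∧ (¬A → C))   (eliminate →)
≡ ¬(¬¬B ∧ B) ∨ ¬D ∨ ((¬C ∨ ¬A) ∧ (¬¬A ∨ C))   (eliminate →)
≡ ¬¬¬B ∨ ¬B ∨ ¬D ∨ ((¬C ∨ ¬A) ∧ (¬¬A ∨ C))   (De Morgan)
≡ ¬B ∨ ¬B ∨ ¬D ∨ ((¬C ∨ ¬A) ∧ (¬¬A ∨ C))   (double negation)
≡ ¬B ∨ ¬B ∨ ¬D ∨ ((¬C ∨ ¬A) ∧ (A ∨ C))   (double negation)
≡ ¬B ∨ ¬B ∨ ¬D ∨ (¬C ∧ A) ∨ (¬C ∧ C) ∨ (¬A ∧ A) ∨ (¬A ∧ C)   (distribute ∧ over ∨)
≡ ¬B ∨ ¬D ∨ (¬C ∧ A) ∨ (¬A ∧ C)   (simplify)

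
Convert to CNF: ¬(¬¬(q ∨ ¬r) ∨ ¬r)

¬(¬¬(q ∨ ¬r) ∨ ¬r)
≡ ¬¬¬(q ∨ ¬r) ∧ ¬¬r   — De Morgan
≡ ¬(q ∨ ¬r) ∧ ¬¬r   — double negation
≡ ¬q ∧ ¬¬r ∧ ¬¬r   — De Morgan
≡ ¬q ∧ r ∧ ¬¬r   — double negation
≡ ¬q ∧ r ∧ r   — double negation
≡ ¬q ∧ r   — simplify

¬q ∧ r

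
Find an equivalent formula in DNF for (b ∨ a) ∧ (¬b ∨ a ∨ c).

(b ∨ a) ∧ (¬b ∨ a ∨ c)
≡ (b ∧ ¬b) ∨ (b ∧ a) ∨ (b ∧ c) ∨ (a ∧ ¬b) ∨ (a ∧ a) ∨ (a ∧ c)   [distribute ∧ over ∨]
≡ (b ∧ c) ∨ a   [simplify]

(b ∧ c) ∨ a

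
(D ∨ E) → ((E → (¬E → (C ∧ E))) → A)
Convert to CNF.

(D ∨ E) → ((E → (¬E → (C ∧ E))) → A)
⇔ ¬(D ∨ E) ∨ ((E → (¬E → (C ∧ E))) → A)   [eliminate →]
⇔ ¬(D ∨ E) ∨ ¬(E → (¬E → (C ∧ E))) ∨ A   [eliminate →]
⇔ ¬(D ∨ E) ∨ ¬(¬E ∨ (¬E → (C ∧ E))) ∨ A   [eliminate →]
⇔ ¬(D ∨ E) ∨ ¬(¬E ∨ ¬¬E ∨ (C ∧ E)) ∨ A   [eliminate →]
⇔ (¬D ∧ ¬E) ∨ ¬(¬E ∨ ¬¬E ∨ (C ∧ E)) ∨ A   [De Morgan]
⇔ (¬D ∧ ¬E) ∨ (¬¬E ∧ ¬¬¬E ∧ ¬(C ∧ E)) ∨ A   [De Morgan]
⇔ (¬D ∧ ¬E) ∨ (E ∧ ¬¬¬E ∧ ¬(C ∧ E)) ∨ A   [double negation]
⇔ (¬D ∧ ¬E) ∨ (E ∧ ¬E ∧ ¬(C ∧ E)) ∨ A   [double negation]
⇔ (¬D ∧ ¬E) ∨ (E ∧ ¬E ∧ (¬C ∨ ¬E)) ∨ A   [De Morgan]
⇔ (¬D ∨ E ∨ A) ∧ (¬D ∨ ¬E ∨ A) ∧ (¬D ∨ ¬C ∨ ¬E ∨ A) ∧ (¬E ∨ E ∨ A) ∧ (¬E ∨ ¬E ∨ A) ∧ (¬E ∨ ¬C ∨ ¬E ∨ A)   [distribute ∨ over ∧]
⇔ (¬D ∨ E ∨ A) ∧ (¬E ∨ A)   [simplify]

(¬D ∨ E ∨ A) ∧ (¬E ∨ A)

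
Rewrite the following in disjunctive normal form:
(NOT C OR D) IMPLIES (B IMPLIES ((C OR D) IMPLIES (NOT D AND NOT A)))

(C AND NOT D) OR NOT B OR (NOT C AND NOT D) OR (NOT D AND NOT A)

(NOT C OR D) IMPLIES (B IMPLIES ((C OR D) IMPLIES (NOT D AND NOT A)))
≡ NOT (NOT C OR D) OR (B IMPLIES ((C OR D) IMPLIES (NOT D AND NOT A)))   (eliminate IMPLIES)
≡ NOT (NOT C OR D) OR NOT B OR ((C OR D) IMPLIES (NOT D AND NOT A))   (eliminate IMPLIES)
≡ NOT (NOT C OR D) OR NOT B OR NOT (C OR D) OR (NOT D AND NOT A)   (eliminate IMPLIES)
≡ (NOT NOT C AND NOT D) OR NOT B OR NOT (C OR D) OR (NOT D AND NOT A)   (De Morgan)
≡ (C AND NOT D) OR NOT B OR NOT (C OR D) OR (NOT D AND NOT A)   (double negation)
≡ (C AND NOT D) OR NOT B OR (NOT C AND NOT D) OR (NOT D AND NOT A)   (De Morgan)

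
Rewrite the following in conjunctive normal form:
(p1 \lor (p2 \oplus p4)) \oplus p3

(p1 \lor (p2 \oplus p4)) \oplus p3
≡ (p1 \lor (p2 \oplus p4) \lor p3) \land \lnot ((p1 \lor (p2 \oplus p4)) \land p3)   (expand \oplus)
≡ (p1 \lor ((p2 \lor p4) \land \lnot (p2 \land p4)) \lor p3) \land \lnot ((p1 \lor (p2 \oplus p4)) \land p3)   (expand \oplus)
≡ (p1 \lor ((p2 \lor p4) \land \lnot (p2 \land p4)) \lor p3) \land \lnot ((p1 \lor ((p2 \lor p4) \land \lnot (p2 \land p4))) \land p3)   (expand \oplus)
≡ (p1 \lor ((p2 \lor p4) \land (\lnot p2 \lor \lnot p4)) \lor p3) \land \lnot ((p1 \lor ((p2 \lor p4) \land \lnot (p2 \land p4))) \land p3)   (De Morgan)
≡ (p1 \lor ((p2 \lor p4) \land (\lnot p2 \lor \lnot p4)) \lor p3) \land (\lnot (p1 \lor ((p2 \lor p4) \land \lnot (p2 \land p4))) \lor \lnot p3)   (De Morgan)
≡ (p1 \lor ((p2 \lor p4) \land (\lnot p2 \lor \lnot p4)) \lor p3) \land ((\lnot p1 \land \lnot ((p2 \lor p4) \land \lnot (p2 \land p4))) \lor \lnot p3)   (De Morgan)
≡ (p1 \lor ((p2 \lor p4) \land (\lnot p2 \lor \lnot p4)) \lor p3) \land ((\lnot p1 \land (\lnot (p2 \lor p4) \lor \lnot \lnot (p2 \land p4))) \lor \lnot p3)   (De Morgan)
≡ (p1 \lor ((p2 \lor p4) \land (\lnot p2 \lor \lnot p4)) \lor p3) \land ((\lnot p1 \land ((\lnot p2 \land \lnot p4) \lor \lnot \lnot (p2 \land p4))) \lor \lnot p3)   (De Morgan)
≡ (p1 \lor ((p2 \lor p4) \land (\lnot p2 \lor \lnot p4)) \lor p3) \land ((\lnot p1 \land ((\lnot p2 \land \lnot p4) \lor (p2 \land p4))) \lor \lnot p3)   (double negation)
≡ (p1 \lor p2 \lor p4 \lor p3) \land (p1 \lor \lnot p2 \lor \lnot p4 \lor p3) \land (\lnot p1 \lor \lnot p3) \land (\lnot p2 \lor p2 \lor \lnot p3) \land (\lnot p2 \lor p4 \lor \lnot p3) \land (\lnot p4 \lor p2 \lor \lnot p3) \land (\lnot p4 \lor p4 \lor \lnot p3)   (distribute \lor over \land)
≡ (p1 \lor p2 \lor p4 \lor p3) \land (p1 \lor \lnot p2 \lor \lnot p4 \lor p3) \land (\lnot p1 \lor \lnot p3) \land (\lnot p2 \lor p4 \lor \lnot p3) \land (\lnot p4 \lor p2 \lor \lnot p3)   (simplify)

(p1 \lor p2 \lor p4 \lor p3) \land (p1 \lor \lnot p2 \lor \lnot p4 \lor p3) \land (\lnot p1 \lor \lnot p3) \land (\lnot p2 \lor p4 \lor \lnot p3) \land (\lnot p4 \lor p2 \lor \lnot p3)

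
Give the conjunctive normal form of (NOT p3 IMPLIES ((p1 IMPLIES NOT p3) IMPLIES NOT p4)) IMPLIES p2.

(NOT p3 OR p2) AND (p4 OR p2)

(NOT p3 IMPLIES ((p1 IMPLIES NOT p3) IMPLIES NOT p4)) IMPLIES p2
≡ NOT (NOT p3 IMPLIES ((p1 IMPLIES NOT p3) IMPLIES NOT p4)) OR p2   — eliminate IMPLIES
≡ NOT (NOT NOT p3 OR ((p1 IMPLIES NOT p3) IMPLIES NOT p4)) OR p2   — eliminate IMPLIES
≡ NOT (NOT NOT p3 OR NOT (p1 IMPLIES NOT p3) OR NOT p4) OR p2   — eliminate IMPLIES
≡ NOT (NOT NOT p3 OR NOT (NOT p1 OR NOT p3) OR NOT p4) OR p2   — eliminate IMPLIES
≡ (NOT NOT NOT p3 AND NOT NOT (NOT p1 OR NOT p3) AND NOT NOT p4) OR p2   — De Morgan
≡ (NOT p3 AND NOT NOT (NOT p1 OR NOT p3) AND NOT NOT p4) OR p2   — double negation
≡ (NOT p3 AND (NOT p1 OR NOT p3) AND NOT NOT p4) OR p2   — double negation
≡ (NOT p3 AND (NOT p1 OR NOT p3) AND p4) OR p2   — double negation
≡ (NOT p3 OR p2) AND (NOT p1 OR NOT p3 OR p2) AND (p4 OR p2)   — distribute OR over AND
≡ (NOT p3 OR p2) AND (p4 OR p2)   — simplify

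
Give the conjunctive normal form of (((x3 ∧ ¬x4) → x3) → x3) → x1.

(((x3 ∧ ¬x4) → x3) → x3) → x1
= ¬(((x3 ∧ ¬x4) → x3) → x3) ∨ x1   [eliminate →]
= ¬(¬((x3 ∧ ¬x4) → x3) ∨ x3) ∨ x1   [eliminate →]
= ¬(¬(¬(x3 ∧ ¬x4) ∨ x3) ∨ x3) ∨ x1   [eliminate →]
= (¬¬(¬(x3 ∧ ¬x4) ∨ x3) ∧ ¬x3) ∨ x1   [De Morgan]
= ((¬(x3 ∧ ¬x4) ∨ x3) ∧ ¬x3) ∨ x1   [double negation]
= ((¬x3 ∨ ¬¬x4 ∨ x3) ∧ ¬x3) ∨ x1   [De Morgan]
= ((¬x3 ∨ x4 ∨ x3) ∧ ¬x3) ∨ x1   [double negation]
= (¬x3 ∨ x4 ∨ x3 ∨ x1) ∧ (¬x3 ∨ x1)   [distribute ∨ over ∧]
= ¬x3 ∨ x1   [simplify]

¬x3 ∨ x1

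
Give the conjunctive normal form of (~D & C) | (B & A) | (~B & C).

(~D & C) | (B & A) | (~B & C)
≡ (~D | B | ~B) & (~D | B | C) & (~D | A | ~B) & (~D | A | C) & (C | B | ~B) & (C | B | C) & (C | A | ~B) & (C | A | C)   — distribute | over &
≡ (~D | A | ~B) & (C | B) & (C | A)   — simplify

(~D | A | ~B) & (C | B) & (C | A)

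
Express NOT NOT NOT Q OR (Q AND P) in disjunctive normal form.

NOT Q OR (Q AND P)

NOT NOT NOT Q OR (Q AND P)
≡ NOT Q OR (Q AND P)   (double negation)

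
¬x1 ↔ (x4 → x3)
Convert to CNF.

¬x1 ↔ (x4 → x3)
= (¬x1 → (x4 → x3)) ∧ ((x4 → x3) → ¬x1)
= (¬¬x1 ∨ (x4 → x3)) ∧ ((x4 → x3) → ¬x1)
= (¬¬x1 ∨ ¬x4 ∨ x3) ∧ ((x4 → x3) → ¬x1)
= (¬¬x1 ∨ ¬x4 ∨ x3) ∧ (¬(x4 → x3) ∨ ¬x1)
= (¬¬x1 ∨ ¬x4 ∨ x3) ∧ (¬(¬x4 ∨ x3) ∨ ¬x1)
= (x1 ∨ ¬x4 ∨ x3) ∧ (¬(¬x4 ∨ x3) ∨ ¬x1)
= (x1 ∨ ¬x4 ∨ x3) ∧ ((¬¬x4 ∧ ¬x3) ∨ ¬x1)
= (x1 ∨ ¬x4 ∨ x3) ∧ ((x4 ∧ ¬x3) ∨ ¬x1)
= (x1 ∨ ¬x4 ∨ x3) ∧ (x4 ∨ ¬x1) ∧ (¬x3 ∨ ¬x1)

(x1 ∨ ¬x4 ∨ x3) ∧ (x4 ∨ ¬x1) ∧ (¬x3 ∨ ¬x1)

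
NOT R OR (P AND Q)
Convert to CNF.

(NOT R OR P) AND (NOT R OR Q)

NOT R OR (P AND Q)
= (NOT R OR P) AND (NOT R OR Q)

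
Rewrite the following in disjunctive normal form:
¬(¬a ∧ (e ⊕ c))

¬(¬a ∧ (e ⊕ c))
≡ ¬(¬a ∧ ((e ∧ ¬c) ∨ (¬e ∧ c)))   [expand ⊕]
≡ ¬¬a ∨ ¬((e ∧ ¬c) ∨ (¬e ∧ c))   [De Morgan]
≡ a ∨ ¬((e ∧ ¬c) ∨ (¬e ∧ c))   [double negation]
≡ a ∨ (¬(e ∧ ¬c) ∧ ¬(¬e ∧ c))   [De Morgan]
≡ a ∨ ((¬e ∨ ¬¬c) ∧ ¬(¬e ∧ c))   [De Morgan]
≡ a ∨ ((¬e ∨ c) ∧ ¬(¬e ∧ c))   [double negation]
≡ a ∨ ((¬e ∨ c) ∧ (¬¬e ∨ ¬c))   [De Morgan]
≡ a ∨ ((¬e ∨ c) ∧ (e ∨ ¬c))   [double negation]
≡ a ∨ (¬e ∧ e) ∨ (¬e ∧ ¬c) ∨ (c ∧ e) ∨ (c ∧ ¬c)   [distribute ∧ over ∨]
≡ a ∨ (¬e ∧ ¬c) ∨ (c ∧ e)   [simplify]

a ∨ (¬e ∧ ¬c) ∨ (c ∧ e)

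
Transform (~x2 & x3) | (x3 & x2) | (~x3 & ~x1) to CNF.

x3 | ~x1

(~x2 & x3) | (x3 & x2) | (~x3 & ~x1)
= (~x2 | x3 | ~x3) & (~x2 | x3 | ~x1) & (~x2 | x2 | ~x3) & (~x2 | x2 | ~x1) & (x3 | x3 | ~x3) & (x3 | x3 | ~x1) & (x3 | x2 | ~x3) & (x3 | x2 | ~x1)   [distribute | over &]
= x3 | ~x1   [simplify]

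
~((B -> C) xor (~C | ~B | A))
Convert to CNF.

(~C | ~B | A) & (C | ~B)

~((B -> C) xor (~C | ~B | A))
≡ ~(((B -> C) | ~C | ~B | A) & ~((B -> C) & (~C | ~B | A)))   — expand xor
≡ ~((~B | C | ~C | ~B | A) & ~((B -> C) & (~C | ~B | A)))   — eliminate ->
≡ ~((~B | C | ~C | ~B | A) & ~((~B | C) & (~C | ~B | A)))   — eliminate ->
≡ ~(~B | C | ~C | ~B | A) | ~~((~B | C) & (~C | ~B | A))   — De Morgan
≡ (~~B & ~C & ~~C & ~~B & ~A) | ~~((~B | C) & (~C | ~B | A))   — De Morgan
≡ (B & ~C & ~~C & ~~B & ~A) | ~~((~B | C) & (~C | ~B | A))   — double negation
≡ (B & ~C & C & ~~B & ~A) | ~~((~B | C) & (~C | ~B | A))   — double negation
≡ (B & ~C & C & B & ~A) | ~~((~B | C) & (~C | ~B | A))   — double negation
≡ (B & ~C & C & B & ~A) | ((~B | C) & (~C | ~B | A))   — double negation
≡ (B | ~B | C) & (B | ~C | ~B | A) & (~C | ~B | C) & (~C | ~C | ~B | A) & (C | ~B | C) & (C | ~C | ~B | A) & (B | ~B | C) & (B | ~C | ~B | A) & (~A | ~B | C) & (~A | ~C | ~B | A)   — distribute | over &
≡ (~C | ~B | A) & (C | ~B)   — simplify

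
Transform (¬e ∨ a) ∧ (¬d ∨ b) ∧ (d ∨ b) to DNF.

(¬e ∧ b) ∨ (a ∧ b)

(¬e ∨ a) ∧ (¬d ∨ b) ∧ (d ∨ b)
= (¬e ∧ ¬d ∧ d) ∨ (¬e ∧ ¬d ∧ b) ∨ (¬e ∧ b ∧ d) ∨ (¬e ∧ b ∧ b) ∨ (a ∧ ¬d ∧ d) ∨ (a ∧ ¬d ∧ b) ∨ (a ∧ b ∧ d) ∨ (a ∧ b ∧ b)   [distribute ∧ over ∨]
= (¬e ∧ b) ∨ (a ∧ b)   [simplify]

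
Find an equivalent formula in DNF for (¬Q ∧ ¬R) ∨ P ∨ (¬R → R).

(¬Q ∧ ¬R) ∨ P ∨ R

(¬Q ∧ ¬R) ∨ P ∨ (¬R → R)
= (¬Q ∧ ¬R) ∨ P ∨ ¬¬R ∨ R   [eliminate →]
= (¬Q ∧ ¬R) ∨ P ∨ R ∨ R   [double negation]
= (¬Q ∧ ¬R) ∨ P ∨ R   [simplify]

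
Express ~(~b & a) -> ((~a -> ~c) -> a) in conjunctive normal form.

~(~b & a) -> ((~a -> ~c) -> a)
≡ ~~(~b & a) | ((~a -> ~c) -> a)   — eliminate ->
≡ ~~(~b & a) | ~(~a -> ~c) | a   — eliminate ->
≡ ~~(~b & a) | ~(~~a | ~c) | a   — eliminate ->
≡ (~b & a) | ~(~~a | ~c) | a   — double negation
≡ (~b & a) | (~~~a & ~~c) | a   — De Morgan
≡ (~b & a) | (~a & ~~c) | a   — double negation
≡ (~b & a) | (~a & c) | a   — double negation
≡ (~b | ~a | a) & (~b | c | a) & (a | ~a | a) & (a | c | a)   — distribute | over &
≡ a | c   — simplify

a | c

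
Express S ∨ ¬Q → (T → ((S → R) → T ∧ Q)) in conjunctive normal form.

(Q ∨ ¬T ∨ S) ∧ (Q ∨ ¬T ∨ ¬R)

S ∨ ¬Q → (T → ((S → R) → T ∧ Q))
= ¬(S ∨ ¬Q) ∨ (T → ((S → R) → T ∧ Q))   (eliminate →)
= ¬(S ∨ ¬Q) ∨ ¬T ∨ ((S → R) → T ∧ Q)   (eliminate →)
= ¬(S ∨ ¬Q) ∨ ¬T ∨ ¬(S → R) ∨ T ∧ Q   (eliminate →)
= ¬(S ∨ ¬Q) ∨ ¬T ∨ ¬(¬S ∨ R) ∨ T ∧ Q   (eliminate →)
= ¬S ∧ ¬¬Q ∨ ¬T ∨ ¬(¬S ∨ R) ∨ T ∧ Q   (De Morgan)
= ¬S ∧ Q ∨ ¬T ∨ ¬(¬S ∨ R) ∨ T ∧ Q   (double negation)
= ¬S ∧ Q ∨ ¬T ∨ ¬¬S ∧ ¬R ∨ T ∧ Q   (De Morgan)
= ¬S ∧ Q ∨ ¬T ∨ S ∧ ¬R ∨ T ∧ Q   (double negation)
= (¬S ∨ ¬T ∨ S ∨ T) ∧ (¬S ∨ ¬T ∨ S ∨ Q) ∧ (¬S ∨ ¬T ∨ ¬R ∨ T) ∧ (¬S ∨ ¬T ∨ ¬R ∨ Q) ∧ (Q ∨ ¬T ∨ S ∨ T) ∧ (Q ∨ ¬T ∨ S ∨ Q) ∧ (Q ∨ ¬T ∨ ¬R ∨ T) ∧ (Q ∨ ¬T ∨ ¬R ∨ Q)   (distribute ∨ over ∧)
= (Q ∨ ¬T ∨ S) ∧ (Q ∨ ¬T ∨ ¬R)   (simplify)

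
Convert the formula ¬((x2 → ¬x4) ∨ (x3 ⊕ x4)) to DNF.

x2 ∧ x4 ∧ x3

¬((x2 → ¬x4) ∨ (x3 ⊕ x4))
≡ ¬(¬x2 ∨ ¬x4 ∨ (x3 ⊕ x4))   [eliminate →]
≡ ¬(¬x2 ∨ ¬x4 ∨ (x3 ∧ ¬x4) ∨ (¬x3 ∧ x4))   [expand ⊕]
≡ ¬¬x2 ∧ ¬¬x4 ∧ ¬(x3 ∧ ¬x4) ∧ ¬(¬x3 ∧ x4)   [De Morgan]
≡ x2 ∧ ¬¬x4 ∧ ¬(x3 ∧ ¬x4) ∧ ¬(¬x3 ∧ x4)   [double negation]
≡ x2 ∧ x4 ∧ ¬(x3 ∧ ¬x4) ∧ ¬(¬x3 ∧ x4)   [double negation]
≡ x2 ∧ x4 ∧ (¬x3 ∨ ¬¬x4) ∧ ¬(¬x3 ∧ x4)   [De Morgan]
≡ x2 ∧ x4 ∧ (¬x3 ∨ x4) ∧ ¬(¬x3 ∧ x4)   [double negation]
≡ x2 ∧ x4 ∧ (¬x3 ∨ x4) ∧ (¬¬x3 ∨ ¬x4)   [De Morgan]
≡ x2 ∧ x4 ∧ (¬x3 ∨ x4) ∧ (x3 ∨ ¬x4)   [double negation]
≡ (x2 ∧ x4 ∧ ¬x3 ∧ x3) ∨ (x2 ∧ x4 ∧ ¬x3 ∧ ¬x4) ∨ (x2 ∧ x4 ∧ x4 ∧ x3) ∨ (x2 ∧ x4 ∧ x4 ∧ ¬x4)   [distribute ∧ over ∨]
≡ x2 ∧ x4 ∧ x3   [simplify]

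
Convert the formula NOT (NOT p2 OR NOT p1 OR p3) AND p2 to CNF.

p2 AND p1 AND NOT p3

NOT (NOT p2 OR NOT p1 OR p3) AND p2
= NOT NOT p2 AND NOT NOT p1 AND NOT p3 AND p2   — De Morgan
= p2 AND NOT NOT p1 AND NOT p3 AND p2   — double negation
= p2 AND p1 AND NOT p3 AND p2   — double negation
= p2 AND p1 AND NOT p3   — simplify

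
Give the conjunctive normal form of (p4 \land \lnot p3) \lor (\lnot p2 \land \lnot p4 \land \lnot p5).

(p4 \land \lnot p3) \lor (\lnot p2 \land \lnot p4 \land \lnot p5)
≡ (p4 \lor \lnot p2) \land (p4 \lor \lnot p4) \land (p4 \lor \lnot p5) \land (\lnot p3 \lor \lnot p2) \land (\lnot p3 \lor \lnot p4) \land (\lnot p3 \lor \lnot p5)   [distribute \lor over \land]
≡ (p4 \lor \lnot p2) \land (p4 \lor \lnot p5) \land (\lnot p3 \lor \lnot p2) \land (\lnot p3 \lor \lnot p4) \land (\lnot p3 \lor \lnot p5)   [simplify]

(p4 \lor \lnot p2) \land (p4 \lor \lnot p5) \land (\lnot p3 \lor \lnot p2) \land (\lnot p3 \lor \lnot p4) \land (\lnot p3 \lor \lnot p5)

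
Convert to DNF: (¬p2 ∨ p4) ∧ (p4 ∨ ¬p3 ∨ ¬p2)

¬p2 ∨ p4

(¬p2 ∨ p4) ∧ (p4 ∨ ¬p3 ∨ ¬p2)
= (¬p2 ∧ p4) ∨ (¬p2 ∧ ¬p3) ∨ (¬p2 ∧ ¬p2) ∨ (p4 ∧ p4) ∨ (p4 ∧ ¬p3) ∨ (p4 ∧ ¬p2)   [distribute ∧ over ∨]
= ¬p2 ∨ p4   [simplify]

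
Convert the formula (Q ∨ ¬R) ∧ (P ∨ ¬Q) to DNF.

(Q ∧ P) ∨ (¬R ∧ P) ∨ (¬R ∧ ¬Q)

(Q ∨ ¬R) ∧ (P ∨ ¬Q)
≡ (Q ∧ P) ∨ (Q ∧ ¬Q) ∨ (¬R ∧ P) ∨ (¬R ∧ ¬Q)   [distribute ∧ over ∨]
≡ (Q ∧ P) ∨ (¬R ∧ P) ∨ (¬R ∧ ¬Q)   [simplify]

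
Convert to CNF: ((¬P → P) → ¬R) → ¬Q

(P ∨ ¬Q) ∧ (R ∨ ¬Q)

((¬P → P) → ¬R) → ¬Q
⇔ ¬((¬P → P) → ¬R) ∨ ¬Q
⇔ ¬(¬(¬P → P) ∨ ¬R) ∨ ¬Q
⇔ ¬(¬(¬¬P ∨ P) ∨ ¬R) ∨ ¬Q
⇔ (¬¬(¬¬P ∨ P) ∧ ¬¬R) ∨ ¬Q
⇔ ((¬¬P ∨ P) ∧ ¬¬R) ∨ ¬Q
⇔ ((P ∨ P) ∧ ¬¬R) ∨ ¬Q
⇔ ((P ∨ P) ∧ R) ∨ ¬Q
⇔ (P ∨ P ∨ ¬Q) ∧ (R ∨ ¬Q)
⇔ (P ∨ ¬Q) ∧ (R ∨ ¬Q)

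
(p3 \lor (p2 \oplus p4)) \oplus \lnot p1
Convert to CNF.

(p3 \lor p2 \lor p4 \lor \lnot p1) \land (p3 \lor \lnot p2 \lor \lnot p4 \lor \lnot p1) \land (\lnot p3 \lor p1) \land (\lnot p2 \lor p4 \lor p1) \land (\lnot p4 \lor p2 \lor p1)

(p3 \lor (p2 \oplus p4)) \oplus \lnot p1
≡ (p3 \lor (p2 \oplus p4) \lor \lnot p1) \land \lnot ((p3 \lor (p2 \oplus p4)) \land \lnot p1)   (expand \oplus)
≡ (p3 \lor ((p2 \lor p4) \land \lnot (p2 \land p4)) \lor \lnot p1) \land \lnot ((p3 \lor (p2 \oplus p4)) \land \lnot p1)   (expand \oplus)
≡ (p3 \lor ((p2 \lor p4) \land \lnot (p2 \land p4)) \lor \lnot p1) \land \lnot ((p3 \lor ((p2 \lor p4) \land \lnot (p2 \land p4))) \land \lnot p1)   (expand \oplus)
≡ (p3 \lor ((p2 \lor p4) \land (\lnot p2 \lor \lnot p4)) \lor \lnot p1) \land \lnot ((p3 \lor ((p2 \lor p4) \land \lnot (p2 \land p4))) \land \lnot p1)   (De Morgan)
≡ (p3 \lor ((p2 \lor p4) \land (\lnot p2 \lor \lnot p4)) \lor \lnot p1) \land (\lnot (p3 \lor ((p2 \lor p4) \land \lnot (p2 \land p4))) \lor \lnot \lnot p1)   (De Morgan)
≡ (p3 \lor ((p2 \lor p4) \land (\lnot p2 \lor \lnot p4)) \lor \lnot p1) \land ((\lnot p3 \land \lnot ((p2 \lor p4) \land \lnot (p2 \land p4))) \lor \lnot \lnot p1)   (De Morgan)
≡ (p3 \lor ((p2 \lor p4) \land (\lnot p2 \lor \lnot p4)) \lor \lnot p1) \land ((\lnot p3 \land (\lnot (p2 \lor p4) \lor \lnot \lnot (p2 \land p4))) \lor \lnot \lnot p1)   (De Morgan)
≡ (p3 \lor ((p2 \lor p4) \land (\lnot p2 \lor \lnot p4)) \lor \lnot p1) \land ((\lnot p3 \land ((\lnot p2 \land \lnot p4) \lor \lnot \lnot (p2 \land p4))) \lor \lnot \lnot p1)   (De Morgan)
≡ (p3 \lor ((p2 \lor p4) \land (\lnot p2 \lor \lnot p4)) \lor \lnot p1) \land ((\lnot p3 \land ((\lnot p2 \land \lnot p4) \lor (p2 \land p4))) \lor \lnot \lnot p1)   (double negation)
≡ (p3 \lor ((p2 \lor p4) \land (\lnot p2 \lor \lnot p4)) \lor \lnot p1) \land ((\lnot p3 \land ((\lnot p2 \land \lnot p4) \lor (p2 \land p4))) \lor p1)   (double negation)
≡ (p3 \lor p2 \lor p4 \lor \lnot p1) \land (p3 \lor \lnot p2 \lor \lnot p4 \lor \lnot p1) \land (\lnot p3 \lor p1) \land (\lnot p2 \lor p2 \lor p1) \land (\lnot p2 \lor p4 \lor p1) \land (\lnot p4 \lor p2 \lor p1) \land (\lnot p4 \lor p4 \lor p1)   (distribute \lor over \land)
≡ (p3 \lor p2 \lor p4 \lor \lnot p1) \land (p3 \lor \lnot p2 \lor \lnot p4 \lor \lnot p1) \land (\lnot p3 \lor p1) \land (\lnot p2 \lor p4 \lor p1) \land (\lnot p4 \lor p2 \lor p1)   (simplify)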